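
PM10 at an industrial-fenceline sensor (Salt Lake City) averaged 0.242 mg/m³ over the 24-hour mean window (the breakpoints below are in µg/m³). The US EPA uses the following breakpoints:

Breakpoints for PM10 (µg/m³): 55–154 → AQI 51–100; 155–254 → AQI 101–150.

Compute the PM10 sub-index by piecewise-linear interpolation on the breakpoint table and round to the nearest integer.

144

Convert: 0.242 mg/m³ = 242 µg/m³.
PM10: row 155–254 (AQI 101–150). (150−101)·(242−155)/(254−155) + 101 = 49·87/99 + 101 ≈ 144.06 → 144.
AQI 144 falls in the Unhealthy for Sensitive Groups category.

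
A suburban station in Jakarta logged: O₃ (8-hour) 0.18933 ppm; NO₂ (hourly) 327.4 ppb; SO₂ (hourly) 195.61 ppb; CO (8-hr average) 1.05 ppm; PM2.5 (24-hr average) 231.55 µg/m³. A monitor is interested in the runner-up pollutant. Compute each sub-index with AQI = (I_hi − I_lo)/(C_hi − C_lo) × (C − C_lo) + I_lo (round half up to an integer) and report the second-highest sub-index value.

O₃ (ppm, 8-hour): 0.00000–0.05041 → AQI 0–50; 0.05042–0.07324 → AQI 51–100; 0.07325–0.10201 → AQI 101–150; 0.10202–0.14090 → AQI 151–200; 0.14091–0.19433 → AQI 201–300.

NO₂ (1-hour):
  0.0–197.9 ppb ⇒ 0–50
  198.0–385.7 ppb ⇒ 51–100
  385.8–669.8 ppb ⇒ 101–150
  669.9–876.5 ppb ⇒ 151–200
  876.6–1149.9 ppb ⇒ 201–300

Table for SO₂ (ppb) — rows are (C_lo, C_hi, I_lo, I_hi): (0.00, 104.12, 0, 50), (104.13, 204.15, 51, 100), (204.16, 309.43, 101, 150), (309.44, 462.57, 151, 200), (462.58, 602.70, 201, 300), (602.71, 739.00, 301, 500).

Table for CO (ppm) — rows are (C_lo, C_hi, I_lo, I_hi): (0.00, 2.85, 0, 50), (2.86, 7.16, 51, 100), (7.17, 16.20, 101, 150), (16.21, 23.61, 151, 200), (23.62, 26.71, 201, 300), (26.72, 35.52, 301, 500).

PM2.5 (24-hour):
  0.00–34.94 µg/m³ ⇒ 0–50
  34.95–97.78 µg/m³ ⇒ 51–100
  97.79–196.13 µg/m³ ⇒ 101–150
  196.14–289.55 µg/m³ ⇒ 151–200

O₃ 0.18933: bracket 0.14091–0.19433 → index 201–300; slope 99/0.05342, offset 0.04842.
AQI = 201 + 99/0.05342·0.04842 ≈ 290.73 ⇒ 291.
NO₂: 327.4 lies in 198.0–385.7, so I_lo=51, I_hi=100, C_lo=198.0, C_hi=385.7.
(100−51)/(385.7−198.0) × (327.4−198.0) + 51 = 49/187.7 × 129.4 + 51 ≈ 84.78 → 85.
SO₂: 195.61 ∈ [104.13, 204.15] ↔ index [51, 100].
51 + (195.61−104.13)·(100−51)/(204.15−104.13) = 51 + 91.48·49/100.02 ≈ 95.82, so AQI = 96.
CO: 1.05 lies in 0.00–2.85, so I_lo=0, I_hi=50, C_lo=0.00, C_hi=2.85.
(50−0)/(2.85−0.00) × (1.05−0.00) + 0 = 50/2.85 × 1.05 + 0 ≈ 18.42 → 18.
PM2.5 231.55: bracket 196.14–289.55 → index 151–200; slope 49/93.41, offset 35.41.
AQI = 151 + 49/93.41·35.41 ≈ 169.57 ⇒ 170.
Sub-indices: O₃→291, NO₂→85, SO₂→96, CO→18, PM2.5→170. Ranked high→low: 291, 170, 96, 85, 18. Second-highest sub-index = 170.

170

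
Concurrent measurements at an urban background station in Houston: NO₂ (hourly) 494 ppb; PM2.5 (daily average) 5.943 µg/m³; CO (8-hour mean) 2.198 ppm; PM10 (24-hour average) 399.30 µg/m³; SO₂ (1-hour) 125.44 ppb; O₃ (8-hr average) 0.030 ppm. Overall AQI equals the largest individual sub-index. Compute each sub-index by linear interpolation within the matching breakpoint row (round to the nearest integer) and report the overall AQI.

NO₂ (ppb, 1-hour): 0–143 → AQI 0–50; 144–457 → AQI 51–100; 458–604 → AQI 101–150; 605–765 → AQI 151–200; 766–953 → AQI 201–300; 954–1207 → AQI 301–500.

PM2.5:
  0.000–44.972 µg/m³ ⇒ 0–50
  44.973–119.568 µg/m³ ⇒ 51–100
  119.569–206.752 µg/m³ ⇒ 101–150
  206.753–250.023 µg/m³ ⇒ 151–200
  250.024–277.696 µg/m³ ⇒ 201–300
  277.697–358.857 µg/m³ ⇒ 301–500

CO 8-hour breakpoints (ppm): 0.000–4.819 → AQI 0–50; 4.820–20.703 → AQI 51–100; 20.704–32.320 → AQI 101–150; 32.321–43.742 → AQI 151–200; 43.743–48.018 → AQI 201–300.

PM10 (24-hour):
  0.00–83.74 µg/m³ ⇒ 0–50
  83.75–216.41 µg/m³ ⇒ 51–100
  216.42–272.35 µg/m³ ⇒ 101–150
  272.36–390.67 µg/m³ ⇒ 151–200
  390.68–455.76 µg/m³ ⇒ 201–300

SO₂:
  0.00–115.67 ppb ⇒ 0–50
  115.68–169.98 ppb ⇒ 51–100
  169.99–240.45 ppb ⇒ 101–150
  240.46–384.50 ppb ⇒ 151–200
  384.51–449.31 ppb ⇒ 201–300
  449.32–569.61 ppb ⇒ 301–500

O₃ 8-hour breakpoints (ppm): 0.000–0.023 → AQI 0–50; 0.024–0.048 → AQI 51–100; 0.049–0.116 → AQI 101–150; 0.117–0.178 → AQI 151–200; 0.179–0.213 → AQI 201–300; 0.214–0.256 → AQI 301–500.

NO₂: 494 ∈ [458, 604] ↔ index [101, 150].
101 + (494−458)·(150−101)/(604−458) = 101 + 36·49/146 ≈ 113.08, so AQI = 113.
PM2.5 5.943: bracket 0.000–44.972 → index 0–50; slope 50/44.972, offset 5.943.
AQI = 0 + 50/44.972·5.943 ≈ 6.61 ⇒ 7.
CO: 2.198 ∈ [0.000, 4.819] ↔ index [0, 50].
0 + (2.198−0.000)·(50−0)/(4.819−0.000) = 0 + 2.198·50/4.819 ≈ 22.81, so AQI = 23.
PM10: 399.30 lies in 390.68–455.76, so I_lo=201, I_hi=300, C_lo=390.68, C_hi=455.76.
(300−201)/(455.76−390.68) × (399.30−390.68) + 201 = 99/65.08 × 8.62 + 201 ≈ 214.11 → 214.
SO₂: 125.44 lies in 115.68–169.98, so I_lo=51, I_hi=100, C_lo=115.68, C_hi=169.98.
(100−51)/(169.98−115.68) × (125.44−115.68) + 51 = 49/54.30 × 9.76 + 51 ≈ 59.81 → 60.
O₃ 0.030: bracket 0.024–0.048 → index 51–100; slope 49/0.024, offset 0.006.
AQI = 51 + 49/0.024·0.006 ≈ 63.25 ⇒ 63.
Sub-indices: NO₂→113, PM2.5→7, CO→23, PM10→214, SO₂→60, O₃→63. Overall AQI = max = 214; dominant pollutant is PM10.
AQI 214: Very Unhealthy.

214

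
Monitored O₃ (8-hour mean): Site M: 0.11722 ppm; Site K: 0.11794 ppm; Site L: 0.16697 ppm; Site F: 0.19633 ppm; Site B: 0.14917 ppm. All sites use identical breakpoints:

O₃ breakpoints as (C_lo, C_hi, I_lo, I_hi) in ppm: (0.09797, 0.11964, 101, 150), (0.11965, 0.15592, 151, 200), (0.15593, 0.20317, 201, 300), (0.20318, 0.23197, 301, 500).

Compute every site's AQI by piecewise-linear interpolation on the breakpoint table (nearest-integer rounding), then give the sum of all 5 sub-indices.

992

Site M: 0.11722 lies in 0.09797–0.11964, so I_lo=101, I_hi=150, C_lo=0.09797, C_hi=0.11964.
(150−101)/(0.11964−0.09797) × (0.11722−0.09797) + 101 = 49/0.02167 × 0.01925 + 101 ≈ 144.53 → 145.
Site K: row 0.09797–0.11964 (AQI 101–150). (150−101)·(0.11794−0.09797)/(0.11964−0.09797) + 101 = 49·0.01997/0.02167 + 101 ≈ 146.16 → 146.
Site L: 0.16697 lies in 0.15593–0.20317, so I_lo=201, I_hi=300, C_lo=0.15593, C_hi=0.20317.
(300−201)/(0.20317−0.15593) × (0.16697−0.15593) + 201 = 99/0.04724 × 0.01104 + 201 ≈ 224.14 → 224.
Site F 0.19633: bracket 0.15593–0.20317 → index 201–300; slope 99/0.04724, offset 0.04040.
AQI = 201 + 99/0.04724·0.04040 ≈ 285.67 ⇒ 286.
Site B: 0.14917 lies in 0.11965–0.15592, so I_lo=151, I_hi=200, C_lo=0.11965, C_hi=0.15592.
(200−151)/(0.15592−0.11965) × (0.14917−0.11965) + 151 = 49/0.03627 × 0.02952 + 151 ≈ 190.88 → 191.
AQIs: Site M=145, Site K=146, Site L=224, Site F=286, Site B=191. Sum = 145 + 146 + 224 + 286 + 191 = 992.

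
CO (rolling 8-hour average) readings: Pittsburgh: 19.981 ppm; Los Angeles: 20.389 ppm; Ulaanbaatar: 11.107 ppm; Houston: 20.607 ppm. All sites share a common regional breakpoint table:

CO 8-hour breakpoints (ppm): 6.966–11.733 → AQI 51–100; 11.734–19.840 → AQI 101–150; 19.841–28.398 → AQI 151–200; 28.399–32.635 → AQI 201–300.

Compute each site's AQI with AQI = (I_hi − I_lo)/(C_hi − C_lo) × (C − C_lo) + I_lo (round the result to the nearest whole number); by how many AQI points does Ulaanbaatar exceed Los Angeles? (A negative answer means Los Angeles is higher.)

Pittsburgh: 19.981 lies in 19.841–28.398, so I_lo=151, I_hi=200, C_lo=19.841, C_hi=28.398.
(200−151)/(28.398−19.841) × (19.981−19.841) + 151 = 49/8.557 × 0.140 + 151 ≈ 151.80 → 152.
Los Angeles 20.389: bracket 19.841–28.398 → index 151–200; slope 49/8.557, offset 0.548.
AQI = 151 + 49/8.557·0.548 ≈ 154.14 ⇒ 154.
Ulaanbaatar: 11.107 ∈ [6.966, 11.733] ↔ index [51, 100].
51 + (11.107−6.966)·(100−51)/(11.733−6.966) = 51 + 4.141·49/4.767 ≈ 93.57, so AQI = 94.
Houston 20.607: bracket 19.841–28.398 → index 151–200; slope 49/8.557, offset 0.766.
AQI = 151 + 49/8.557·0.766 ≈ 155.39 ⇒ 155.
AQIs: Pittsburgh=152, Los Angeles=154, Ulaanbaatar=94, Houston=155. Ulaanbaatar (94) − Los Angeles (154) = -60.

-60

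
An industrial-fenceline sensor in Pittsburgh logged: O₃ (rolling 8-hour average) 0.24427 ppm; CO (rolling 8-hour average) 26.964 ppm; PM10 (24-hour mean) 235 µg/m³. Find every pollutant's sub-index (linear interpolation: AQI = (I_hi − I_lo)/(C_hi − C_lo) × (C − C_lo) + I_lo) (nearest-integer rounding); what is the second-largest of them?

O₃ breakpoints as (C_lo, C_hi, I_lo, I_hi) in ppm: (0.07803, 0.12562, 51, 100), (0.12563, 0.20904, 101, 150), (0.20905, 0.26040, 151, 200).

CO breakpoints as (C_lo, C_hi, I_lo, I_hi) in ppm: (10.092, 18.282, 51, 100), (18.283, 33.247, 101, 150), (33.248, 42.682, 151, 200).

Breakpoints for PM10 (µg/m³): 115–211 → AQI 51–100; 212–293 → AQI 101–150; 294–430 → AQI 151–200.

O₃ 0.24427: bracket 0.20905–0.26040 → index 151–200; slope 49/0.05135, offset 0.03522.
AQI = 151 + 49/0.05135·0.03522 ≈ 184.61 ⇒ 185.
CO: row 18.283–33.247 (AQI 101–150). (150−101)·(26.964−18.283)/(33.247−18.283) + 101 = 49·8.681/14.964 + 101 ≈ 129.43 → 129.
PM10: row 212–293 (AQI 101–150). (150−101)·(235−212)/(293−212) + 101 = 49·23/81 + 101 ≈ 114.91 → 115.
Sub-indices: O₃→185, CO→129, PM10→115. Ranked high→low: 185, 129, 115. Second-highest sub-index = 129.

129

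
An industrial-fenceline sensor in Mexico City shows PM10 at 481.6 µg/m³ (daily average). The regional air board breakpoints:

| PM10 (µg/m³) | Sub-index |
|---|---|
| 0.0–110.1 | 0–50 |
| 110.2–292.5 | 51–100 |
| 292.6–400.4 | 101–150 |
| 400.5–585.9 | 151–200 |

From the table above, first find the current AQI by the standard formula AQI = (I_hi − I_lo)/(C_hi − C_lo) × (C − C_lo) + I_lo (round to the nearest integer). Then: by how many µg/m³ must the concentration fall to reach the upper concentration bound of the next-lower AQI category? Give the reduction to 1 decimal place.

PM10: 481.6 lies in 400.5–585.9, so I_lo=151, I_hi=200, C_lo=400.5, C_hi=585.9.
(200−151)/(585.9−400.5) × (481.6−400.5) + 151 = 49/185.4 × 81.1 + 151 ≈ 172.43 → 172.
Current AQI 172 is in the Unhealthy range (151–200). The next-lower category tops out at AQI 150, whose upper concentration bound is 400.4 µg/m³.
Reduction needed = 481.6 − 400.4 = 81.2 µg/m³.

81.2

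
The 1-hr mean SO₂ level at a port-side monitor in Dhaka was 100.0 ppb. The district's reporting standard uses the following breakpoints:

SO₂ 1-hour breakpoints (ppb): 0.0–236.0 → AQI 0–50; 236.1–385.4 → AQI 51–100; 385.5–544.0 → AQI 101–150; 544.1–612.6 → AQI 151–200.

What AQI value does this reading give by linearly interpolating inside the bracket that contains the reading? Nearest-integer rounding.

21

SO₂ 100.0: bracket 0.0–236.0 → index 0–50; slope 50/236.0, offset 100.0.
AQI = 0 + 50/236.0·100.0 ≈ 21.19 ⇒ 21.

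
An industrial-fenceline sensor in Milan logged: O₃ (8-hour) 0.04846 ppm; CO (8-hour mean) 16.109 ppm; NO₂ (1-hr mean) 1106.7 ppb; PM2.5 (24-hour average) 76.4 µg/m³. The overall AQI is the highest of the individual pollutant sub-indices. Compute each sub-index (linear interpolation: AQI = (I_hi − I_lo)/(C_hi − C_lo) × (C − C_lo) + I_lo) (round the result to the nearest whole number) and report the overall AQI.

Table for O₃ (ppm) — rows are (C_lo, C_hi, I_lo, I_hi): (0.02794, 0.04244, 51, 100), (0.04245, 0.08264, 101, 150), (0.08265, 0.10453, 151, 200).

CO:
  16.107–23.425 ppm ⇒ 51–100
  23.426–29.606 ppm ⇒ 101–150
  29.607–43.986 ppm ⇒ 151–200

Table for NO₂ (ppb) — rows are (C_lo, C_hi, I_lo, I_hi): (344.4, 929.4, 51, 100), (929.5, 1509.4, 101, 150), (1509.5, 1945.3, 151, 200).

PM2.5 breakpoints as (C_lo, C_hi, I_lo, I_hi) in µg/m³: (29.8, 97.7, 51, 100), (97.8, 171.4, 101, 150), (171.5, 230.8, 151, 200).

116

O₃: 0.04846 ∈ [0.04245, 0.08264] ↔ index [101, 150].
101 + (0.04846−0.04245)·(150−101)/(0.08264−0.04245) = 101 + 0.00601·49/0.04019 ≈ 108.33, so AQI = 108.
CO 16.109: bracket 16.107–23.425 → index 51–100; slope 49/7.318, offset 0.002.
AQI = 51 + 49/7.318·0.002 ≈ 51.01 ⇒ 51.
NO₂: row 929.5–1509.4 (AQI 101–150). (150−101)·(1106.7−929.5)/(1509.4−929.5) + 101 = 49·177.2/579.9 + 101 ≈ 115.97 → 116.
PM2.5: 76.4 ∈ [29.8, 97.7] ↔ index [51, 100].
51 + (76.4−29.8)·(100−51)/(97.7−29.8) = 51 + 46.6·49/67.9 ≈ 84.63, so AQI = 85.
Sub-indices: O₃→108, CO→51, NO₂→116, PM2.5→85. Overall AQI = max = 116; dominant pollutant is NO₂.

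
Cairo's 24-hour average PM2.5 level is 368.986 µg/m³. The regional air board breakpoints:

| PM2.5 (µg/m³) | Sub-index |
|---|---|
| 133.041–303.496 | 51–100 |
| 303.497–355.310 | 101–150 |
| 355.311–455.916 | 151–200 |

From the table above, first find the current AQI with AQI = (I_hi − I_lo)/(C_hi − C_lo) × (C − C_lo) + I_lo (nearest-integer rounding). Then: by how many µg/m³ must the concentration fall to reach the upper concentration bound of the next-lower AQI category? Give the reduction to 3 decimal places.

PM2.5: row 355.311–455.916 (AQI 151–200). (200−151)·(368.986−355.311)/(455.916−355.311) + 151 = 49·13.675/100.605 + 151 ≈ 157.66 → 158.
Current AQI 158 is in the Unhealthy range (151–200). The next-lower category tops out at AQI 150, whose upper concentration bound is 355.310 µg/m³.
Reduction needed = 368.986 − 355.310 = 13.676 µg/m³.

13.676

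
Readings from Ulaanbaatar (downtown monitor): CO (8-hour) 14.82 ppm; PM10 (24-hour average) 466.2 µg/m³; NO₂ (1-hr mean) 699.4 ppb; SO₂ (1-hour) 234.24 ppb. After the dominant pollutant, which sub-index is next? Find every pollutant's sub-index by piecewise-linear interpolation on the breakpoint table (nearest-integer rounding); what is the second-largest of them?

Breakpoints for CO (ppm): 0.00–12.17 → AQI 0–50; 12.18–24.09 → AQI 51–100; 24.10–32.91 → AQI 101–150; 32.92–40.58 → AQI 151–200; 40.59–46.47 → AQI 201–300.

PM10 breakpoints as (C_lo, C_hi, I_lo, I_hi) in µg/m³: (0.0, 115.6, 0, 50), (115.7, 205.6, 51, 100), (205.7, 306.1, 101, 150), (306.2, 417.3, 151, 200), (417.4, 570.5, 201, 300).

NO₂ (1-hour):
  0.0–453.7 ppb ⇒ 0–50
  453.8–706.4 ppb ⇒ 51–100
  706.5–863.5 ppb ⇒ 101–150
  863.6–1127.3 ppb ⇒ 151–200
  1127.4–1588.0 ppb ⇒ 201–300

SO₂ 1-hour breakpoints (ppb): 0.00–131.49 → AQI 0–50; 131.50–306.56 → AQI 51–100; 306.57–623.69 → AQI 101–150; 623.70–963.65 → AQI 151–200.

99

CO 14.82: bracket 12.18–24.09 → index 51–100; slope 49/11.91, offset 2.64.
AQI = 51 + 49/11.91·2.64 ≈ 61.86 ⇒ 62.
PM10: 466.2 ∈ [417.4, 570.5] ↔ index [201, 300].
201 + (466.2−417.4)·(300−201)/(570.5−417.4) = 201 + 48.8·99/153.1 ≈ 232.56, so AQI = 233.
NO₂: row 453.8–706.4 (AQI 51–100). (100−51)·(699.4−453.8)/(706.4−453.8) + 51 = 49·245.6/252.6 + 51 ≈ 98.64 → 99.
SO₂: 234.24 lies in 131.50–306.56, so I_lo=51, I_hi=100, C_lo=131.50, C_hi=306.56.
(100−51)/(306.56−131.50) × (234.24−131.50) + 51 = 49/175.06 × 102.74 + 51 ≈ 79.76 → 80.
Sub-indices: CO→62, PM10→233, NO₂→99, SO₂→80. Ranked high→low: 233, 99, 80, 62. Second-highest sub-index = 99.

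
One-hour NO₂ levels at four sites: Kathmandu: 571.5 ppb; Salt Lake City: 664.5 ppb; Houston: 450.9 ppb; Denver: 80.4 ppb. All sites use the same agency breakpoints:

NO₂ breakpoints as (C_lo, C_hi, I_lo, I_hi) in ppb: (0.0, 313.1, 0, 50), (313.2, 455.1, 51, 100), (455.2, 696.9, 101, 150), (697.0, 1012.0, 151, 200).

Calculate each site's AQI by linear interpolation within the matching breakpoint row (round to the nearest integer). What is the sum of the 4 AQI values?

380

Kathmandu: 571.5 lies in 455.2–696.9, so I_lo=101, I_hi=150, C_lo=455.2, C_hi=696.9.
(150−101)/(696.9−455.2) × (571.5−455.2) + 101 = 49/241.7 × 116.3 + 101 ≈ 124.58 → 125.
Salt Lake City: 664.5 lies in 455.2–696.9, so I_lo=101, I_hi=150, C_lo=455.2, C_hi=696.9.
(150−101)/(696.9−455.2) × (664.5−455.2) + 101 = 49/241.7 × 209.3 + 101 ≈ 143.43 → 143.
Houston 450.9: bracket 313.2–455.1 → index 51–100; slope 49/141.9, offset 137.7.
AQI = 51 + 49/141.9·137.7 ≈ 98.55 ⇒ 99.
Denver: row 0.0–313.1 (AQI 0–50). (50−0)·(80.4−0.0)/(313.1−0.0) + 0 = 50·80.4/313.1 + 0 ≈ 12.84 → 13.
AQIs: Kathmandu=125, Salt Lake City=143, Houston=99, Denver=13. Sum = 125 + 143 + 99 + 13 = 380.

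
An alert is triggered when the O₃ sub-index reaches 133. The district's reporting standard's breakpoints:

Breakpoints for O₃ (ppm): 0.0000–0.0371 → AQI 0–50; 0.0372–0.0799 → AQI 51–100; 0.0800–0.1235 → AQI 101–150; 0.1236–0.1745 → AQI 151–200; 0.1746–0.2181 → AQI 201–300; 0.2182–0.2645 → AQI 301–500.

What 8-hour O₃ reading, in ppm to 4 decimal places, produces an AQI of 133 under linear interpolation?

0.1084

AQI 133 lies in the 101–150 band, which corresponds to 0.0800–0.1235 ppm.
C = 0.0800 + (133−101)×(0.1235−0.0800)/(150−101) = 0.0800 + 32×0.0435/49 ≈ 0.108408 ppm → 0.1084 ppm to 4 dp.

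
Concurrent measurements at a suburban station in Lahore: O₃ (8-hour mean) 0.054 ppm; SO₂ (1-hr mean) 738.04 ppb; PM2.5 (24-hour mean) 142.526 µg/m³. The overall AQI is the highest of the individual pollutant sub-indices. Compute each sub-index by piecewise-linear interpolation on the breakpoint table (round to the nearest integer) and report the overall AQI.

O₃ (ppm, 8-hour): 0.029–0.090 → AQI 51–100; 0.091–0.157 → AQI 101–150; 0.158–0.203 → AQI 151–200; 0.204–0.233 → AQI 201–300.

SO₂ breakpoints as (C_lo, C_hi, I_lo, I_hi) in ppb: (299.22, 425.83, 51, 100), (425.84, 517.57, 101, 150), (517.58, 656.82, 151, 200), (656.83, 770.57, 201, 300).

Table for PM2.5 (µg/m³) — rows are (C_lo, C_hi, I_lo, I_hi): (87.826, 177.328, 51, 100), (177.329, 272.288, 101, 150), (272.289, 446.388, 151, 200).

272

O₃: 0.054 lies in 0.029–0.090, so I_lo=51, I_hi=100, C_lo=0.029, C_hi=0.090.
(100−51)/(0.090−0.029) × (0.054−0.029) + 51 = 49/0.061 × 0.025 + 51 ≈ 71.08 → 71.
SO₂: row 656.83–770.57 (AQI 201–300). (300−201)·(738.04−656.83)/(770.57−656.83) + 201 = 99·81.21/113.74 + 201 ≈ 271.69 → 272.
PM2.5: 142.526 lies in 87.826–177.328, so I_lo=51, I_hi=100, C_lo=87.826, C_hi=177.328.
(100−51)/(177.328−87.826) × (142.526−87.826) + 51 = 49/89.502 × 54.700 + 51 ≈ 80.95 → 81.
Sub-indices: O₃→71, SO₂→272, PM2.5→81. Overall AQI = max = 272; dominant pollutant is SO₂.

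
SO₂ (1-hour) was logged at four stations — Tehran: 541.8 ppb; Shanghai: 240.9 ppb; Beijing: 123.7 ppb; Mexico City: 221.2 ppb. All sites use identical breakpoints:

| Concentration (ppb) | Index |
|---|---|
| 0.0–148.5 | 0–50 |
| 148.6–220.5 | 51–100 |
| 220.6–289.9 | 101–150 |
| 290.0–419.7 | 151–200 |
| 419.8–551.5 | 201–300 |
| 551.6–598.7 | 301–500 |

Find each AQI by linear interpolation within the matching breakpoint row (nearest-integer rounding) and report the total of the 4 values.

551

Tehran: 541.8 lies in 419.8–551.5, so I_lo=201, I_hi=300, C_lo=419.8, C_hi=551.5.
(300−201)/(551.5−419.8) × (541.8−419.8) + 201 = 99/131.7 × 122.0 + 201 ≈ 292.71 → 293.
Shanghai 240.9: bracket 220.6–289.9 → index 101–150; slope 49/69.3, offset 20.3.
AQI = 101 + 49/69.3·20.3 ≈ 115.35 ⇒ 115.
Beijing: 123.7 ∈ [0.0, 148.5] ↔ index [0, 50].
0 + (123.7−0.0)·(50−0)/(148.5−0.0) = 0 + 123.7·50/148.5 ≈ 41.65, so AQI = 42.
Mexico City 221.2: bracket 220.6–289.9 → index 101–150; slope 49/69.3, offset 0.6.
AQI = 101 + 49/69.3·0.6 ≈ 101.42 ⇒ 101.
AQIs: Tehran=293, Shanghai=115, Beijing=42, Mexico City=101. Sum = 293 + 115 + 42 + 101 = 551.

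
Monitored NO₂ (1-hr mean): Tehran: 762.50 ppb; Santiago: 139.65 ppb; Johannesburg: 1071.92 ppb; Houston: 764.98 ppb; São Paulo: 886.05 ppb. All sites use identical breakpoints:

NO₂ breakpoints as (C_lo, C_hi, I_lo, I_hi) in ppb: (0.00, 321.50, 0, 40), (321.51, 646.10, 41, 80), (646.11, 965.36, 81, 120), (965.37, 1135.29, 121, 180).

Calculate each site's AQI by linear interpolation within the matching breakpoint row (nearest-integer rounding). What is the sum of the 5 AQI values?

476

Tehran: 762.50 lies in 646.11–965.36, so I_lo=81, I_hi=120, C_lo=646.11, C_hi=965.36.
(120−81)/(965.36−646.11) × (762.50−646.11) + 81 = 39/319.25 × 116.39 + 81 ≈ 95.22 → 95.
Santiago: 139.65 ∈ [0.00, 321.50] ↔ index [0, 40].
0 + (139.65−0.00)·(40−0)/(321.50−0.00) = 0 + 139.65·40/321.50 ≈ 17.37, so AQI = 17.
Johannesburg 1071.92: bracket 965.37–1135.29 → index 121–180; slope 59/169.92, offset 106.55.
AQI = 121 + 59/169.92·106.55 ≈ 158.00 ⇒ 158.
Houston: 764.98 ∈ [646.11, 965.36] ↔ index [81, 120].
81 + (764.98−646.11)·(120−81)/(965.36−646.11) = 81 + 118.87·39/319.25 ≈ 95.52, so AQI = 96.
São Paulo: row 646.11–965.36 (AQI 81–120). (120−81)·(886.05−646.11)/(965.36−646.11) + 81 = 39·239.94/319.25 + 81 ≈ 110.31 → 110.
AQIs: Tehran=95, Santiago=17, Johannesburg=158, Houston=96, São Paulo=110. Sum = 95 + 17 + 158 + 96 + 110 = 476.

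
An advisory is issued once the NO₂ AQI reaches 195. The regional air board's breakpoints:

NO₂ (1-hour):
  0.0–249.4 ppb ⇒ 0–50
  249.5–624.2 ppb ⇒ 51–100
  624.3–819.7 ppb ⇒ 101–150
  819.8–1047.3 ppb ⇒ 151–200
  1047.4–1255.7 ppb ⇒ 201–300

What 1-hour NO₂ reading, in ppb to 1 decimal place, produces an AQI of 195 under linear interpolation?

1024.1

AQI 195 lies in the 151–200 band, which corresponds to 819.8–1047.3 ppb.
C = 819.8 + (195−151)×(1047.3−819.8)/(200−151) = 819.8 + 44×227.5/49 ≈ 1024.086 ppb → 1024.1 ppb to 1 dp.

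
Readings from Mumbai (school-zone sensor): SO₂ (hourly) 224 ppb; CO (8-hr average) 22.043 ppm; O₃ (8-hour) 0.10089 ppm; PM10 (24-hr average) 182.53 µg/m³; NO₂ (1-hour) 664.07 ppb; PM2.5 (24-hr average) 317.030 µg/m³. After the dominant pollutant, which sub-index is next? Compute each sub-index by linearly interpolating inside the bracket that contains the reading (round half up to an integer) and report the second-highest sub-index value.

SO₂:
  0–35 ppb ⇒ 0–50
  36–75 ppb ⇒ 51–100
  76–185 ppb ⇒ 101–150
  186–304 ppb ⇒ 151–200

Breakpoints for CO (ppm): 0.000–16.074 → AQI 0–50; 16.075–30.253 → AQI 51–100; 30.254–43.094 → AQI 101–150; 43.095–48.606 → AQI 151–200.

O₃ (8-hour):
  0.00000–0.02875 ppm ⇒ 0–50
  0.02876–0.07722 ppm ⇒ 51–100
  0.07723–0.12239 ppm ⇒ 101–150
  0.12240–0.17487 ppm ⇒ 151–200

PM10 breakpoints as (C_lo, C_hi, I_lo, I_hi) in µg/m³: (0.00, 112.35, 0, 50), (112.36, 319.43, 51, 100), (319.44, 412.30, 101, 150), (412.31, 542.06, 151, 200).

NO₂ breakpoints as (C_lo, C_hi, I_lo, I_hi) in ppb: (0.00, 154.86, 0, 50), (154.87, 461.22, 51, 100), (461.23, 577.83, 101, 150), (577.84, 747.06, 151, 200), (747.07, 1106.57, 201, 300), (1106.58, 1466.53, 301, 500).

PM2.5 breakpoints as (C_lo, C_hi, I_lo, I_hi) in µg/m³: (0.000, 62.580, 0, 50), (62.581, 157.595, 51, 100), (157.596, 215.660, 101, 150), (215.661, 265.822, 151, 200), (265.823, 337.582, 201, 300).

176

SO₂: 224 lies in 186–304, so I_lo=151, I_hi=200, C_lo=186, C_hi=304.
(200−151)/(304−186) × (224−186) + 151 = 49/118 × 38 + 151 ≈ 166.78 → 167.
CO: 22.043 lies in 16.075–30.253, so I_lo=51, I_hi=100, C_lo=16.075, C_hi=30.253.
(100−51)/(30.253−16.075) × (22.043−16.075) + 51 = 49/14.178 × 5.968 + 51 ≈ 71.63 → 72.
O₃: 0.10089 lies in 0.07723–0.12239, so I_lo=101, I_hi=150, C_lo=0.07723, C_hi=0.12239.
(150−101)/(0.12239−0.07723) × (0.10089−0.07723) + 101 = 49/0.04516 × 0.02366 + 101 ≈ 126.67 → 127.
PM10 182.53: bracket 112.36–319.43 → index 51–100; slope 49/207.07, offset 70.17.
AQI = 51 + 49/207.07·70.17 ≈ 67.60 ⇒ 68.
NO₂: 664.07 ∈ [577.84, 747.06] ↔ index [151, 200].
151 + (664.07−577.84)·(200−151)/(747.06−577.84) = 151 + 86.23·49/169.22 ≈ 175.97, so AQI = 176.
PM2.5: row 265.823–337.582 (AQI 201–300). (300−201)·(317.030−265.823)/(337.582−265.823) + 201 = 99·51.207/71.759 + 201 ≈ 271.65 → 272.
Sub-indices: SO₂→167, CO→72, O₃→127, PM10→68, NO₂→176, PM2.5→272. Ranked high→low: 272, 176, 167, 127, 72, 68. Second-highest sub-index = 176.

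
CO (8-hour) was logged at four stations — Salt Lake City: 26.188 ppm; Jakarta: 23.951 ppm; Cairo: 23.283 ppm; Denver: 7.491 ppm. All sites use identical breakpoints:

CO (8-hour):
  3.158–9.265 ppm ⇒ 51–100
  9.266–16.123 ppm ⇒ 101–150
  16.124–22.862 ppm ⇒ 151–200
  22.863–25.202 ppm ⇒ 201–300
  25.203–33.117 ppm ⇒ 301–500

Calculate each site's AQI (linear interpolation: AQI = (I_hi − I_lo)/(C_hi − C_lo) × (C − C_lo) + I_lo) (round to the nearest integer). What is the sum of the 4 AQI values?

Salt Lake City: row 25.203–33.117 (AQI 301–500). (500−301)·(26.188−25.203)/(33.117−25.203) + 301 = 199·0.985/7.914 + 301 ≈ 325.77 → 326.
Jakarta 23.951: bracket 22.863–25.202 → index 201–300; slope 99/2.339, offset 1.088.
AQI = 201 + 99/2.339·1.088 ≈ 247.05 ⇒ 247.
Cairo: row 22.863–25.202 (AQI 201–300). (300−201)·(23.283−22.863)/(25.202−22.863) + 201 = 99·0.420/2.339 + 201 ≈ 218.78 → 219.
Denver: 7.491 ∈ [3.158, 9.265] ↔ index [51, 100].
51 + (7.491−3.158)·(100−51)/(9.265−3.158) = 51 + 4.333·49/6.107 ≈ 85.77, so AQI = 86.
AQIs: Salt Lake City=326, Jakarta=247, Cairo=219, Denver=86. Sum = 326 + 247 + 219 + 86 = 878.

878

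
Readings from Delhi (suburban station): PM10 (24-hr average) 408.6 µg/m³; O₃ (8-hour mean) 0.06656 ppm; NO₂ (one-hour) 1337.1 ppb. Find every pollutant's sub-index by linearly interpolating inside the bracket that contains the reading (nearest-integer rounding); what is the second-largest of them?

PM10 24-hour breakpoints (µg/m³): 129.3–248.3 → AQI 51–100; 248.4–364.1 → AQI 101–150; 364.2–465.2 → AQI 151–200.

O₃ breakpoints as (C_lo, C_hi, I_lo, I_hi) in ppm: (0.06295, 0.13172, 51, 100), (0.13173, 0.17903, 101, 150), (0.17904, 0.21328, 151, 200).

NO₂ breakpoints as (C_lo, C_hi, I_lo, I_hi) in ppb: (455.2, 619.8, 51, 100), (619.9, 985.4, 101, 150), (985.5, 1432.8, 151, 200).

173

PM10: row 364.2–465.2 (AQI 151–200). (200−151)·(408.6−364.2)/(465.2−364.2) + 151 = 49·44.4/101.0 + 151 ≈ 172.54 → 173.
O₃: row 0.06295–0.13172 (AQI 51–100). (100−51)·(0.06656−0.06295)/(0.13172−0.06295) + 51 = 49·0.00361/0.06877 + 51 ≈ 53.57 → 54.
NO₂: 1337.1 lies in 985.5–1432.8, so I_lo=151, I_hi=200, C_lo=985.5, C_hi=1432.8.
(200−151)/(1432.8−985.5) × (1337.1−985.5) + 151 = 49/447.3 × 351.6 + 151 ≈ 189.52 → 190.
Sub-indices: PM10→173, O₃→54, NO₂→190. Ranked high→low: 190, 173, 54. Second-highest sub-index = 173.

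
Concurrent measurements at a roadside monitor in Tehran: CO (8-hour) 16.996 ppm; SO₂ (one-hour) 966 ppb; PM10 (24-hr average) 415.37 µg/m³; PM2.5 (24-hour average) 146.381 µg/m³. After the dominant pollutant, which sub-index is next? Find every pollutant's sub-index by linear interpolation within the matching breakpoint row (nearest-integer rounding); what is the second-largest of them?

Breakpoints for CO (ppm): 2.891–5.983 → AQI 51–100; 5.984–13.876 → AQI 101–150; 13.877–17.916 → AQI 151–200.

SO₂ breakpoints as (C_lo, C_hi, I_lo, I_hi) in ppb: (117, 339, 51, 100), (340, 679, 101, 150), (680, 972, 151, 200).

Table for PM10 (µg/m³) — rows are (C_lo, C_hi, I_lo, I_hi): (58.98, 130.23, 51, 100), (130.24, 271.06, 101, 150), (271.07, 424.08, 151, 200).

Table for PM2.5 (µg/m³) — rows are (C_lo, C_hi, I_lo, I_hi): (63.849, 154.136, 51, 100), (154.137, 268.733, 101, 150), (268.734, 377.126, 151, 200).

197

CO: 16.996 lies in 13.877–17.916, so I_lo=151, I_hi=200, C_lo=13.877, C_hi=17.916.
(200−151)/(17.916−13.877) × (16.996−13.877) + 151 = 49/4.039 × 3.119 + 151 ≈ 188.84 → 189.
SO₂: 966 ∈ [680, 972] ↔ index [151, 200].
151 + (966−680)·(200−151)/(972−680) = 151 + 286·49/292 ≈ 198.99, so AQI = 199.
PM10 415.37: bracket 271.07–424.08 → index 151–200; slope 49/153.01, offset 144.30.
AQI = 151 + 49/153.01·144.30 ≈ 197.21 ⇒ 197.
PM2.5: 146.381 ∈ [63.849, 154.136] ↔ index [51, 100].
51 + (146.381−63.849)·(100−51)/(154.136−63.849) = 51 + 82.532·49/90.287 ≈ 95.79, so AQI = 96.
Sub-indices: CO→189, SO₂→199, PM10→197, PM2.5→96. Ranked high→low: 199, 197, 189, 96. Second-highest sub-index = 197.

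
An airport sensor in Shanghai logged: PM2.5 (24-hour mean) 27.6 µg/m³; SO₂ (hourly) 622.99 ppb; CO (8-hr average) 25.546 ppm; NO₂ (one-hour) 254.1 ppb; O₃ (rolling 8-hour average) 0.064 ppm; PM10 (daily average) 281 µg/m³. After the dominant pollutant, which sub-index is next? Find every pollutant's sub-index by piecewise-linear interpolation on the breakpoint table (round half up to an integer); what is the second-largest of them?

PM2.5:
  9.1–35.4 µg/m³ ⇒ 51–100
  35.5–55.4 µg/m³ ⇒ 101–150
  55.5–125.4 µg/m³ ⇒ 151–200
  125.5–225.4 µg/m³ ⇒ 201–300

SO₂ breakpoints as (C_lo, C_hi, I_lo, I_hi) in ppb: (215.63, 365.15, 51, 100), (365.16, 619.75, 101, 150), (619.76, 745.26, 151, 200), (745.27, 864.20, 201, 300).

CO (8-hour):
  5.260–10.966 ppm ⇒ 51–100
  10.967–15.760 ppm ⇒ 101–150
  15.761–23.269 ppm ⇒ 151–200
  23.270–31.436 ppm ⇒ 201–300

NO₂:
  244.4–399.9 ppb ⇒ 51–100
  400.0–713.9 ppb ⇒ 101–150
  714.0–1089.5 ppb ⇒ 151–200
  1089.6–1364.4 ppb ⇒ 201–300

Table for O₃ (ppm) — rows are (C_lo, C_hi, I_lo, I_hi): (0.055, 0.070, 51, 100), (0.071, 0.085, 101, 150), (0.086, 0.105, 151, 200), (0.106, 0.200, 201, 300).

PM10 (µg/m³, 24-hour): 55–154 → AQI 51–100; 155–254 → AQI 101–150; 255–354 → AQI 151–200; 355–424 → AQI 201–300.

164

PM2.5: row 9.1–35.4 (AQI 51–100). (100−51)·(27.6−9.1)/(35.4−9.1) + 51 = 49·18.5/26.3 + 51 ≈ 85.47 → 85.
SO₂: row 619.76–745.26 (AQI 151–200). (200−151)·(622.99−619.76)/(745.26−619.76) + 151 = 49·3.23/125.50 + 151 ≈ 152.26 → 152.
CO: 25.546 lies in 23.270–31.436, so I_lo=201, I_hi=300, C_lo=23.270, C_hi=31.436.
(300−201)/(31.436−23.270) × (25.546−23.270) + 201 = 99/8.166 × 2.276 + 201 ≈ 228.59 → 229.
NO₂: row 244.4–399.9 (AQI 51–100). (100−51)·(254.1−244.4)/(399.9−244.4) + 51 = 49·9.7/155.5 + 51 ≈ 54.06 → 54.
O₃: 0.064 lies in 0.055–0.070, so I_lo=51, I_hi=100, C_lo=0.055, C_hi=0.070.
(100−51)/(0.070−0.055) × (0.064−0.055) + 51 = 49/0.015 × 0.009 + 51 ≈ 80.40 → 80.
PM10: 281 ∈ [255, 354] ↔ index [151, 200].
151 + (281−255)·(200−151)/(354−255) = 151 + 26·49/99 ≈ 163.87, so AQI = 164.
Sub-indices: PM2.5→85, SO₂→152, CO→229, NO₂→54, O₃→80, PM10→164. Ranked high→low: 229, 164, 152, 85, 80, 54. Second-highest sub-index = 164.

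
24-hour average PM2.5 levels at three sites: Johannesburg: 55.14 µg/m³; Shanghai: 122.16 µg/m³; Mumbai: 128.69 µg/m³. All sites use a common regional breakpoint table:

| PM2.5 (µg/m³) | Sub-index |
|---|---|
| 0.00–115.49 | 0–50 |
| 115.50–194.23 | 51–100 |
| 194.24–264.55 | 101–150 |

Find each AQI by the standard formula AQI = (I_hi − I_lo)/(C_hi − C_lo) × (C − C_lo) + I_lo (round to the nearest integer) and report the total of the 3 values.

138

Johannesburg 55.14: bracket 0.00–115.49 → index 0–50; slope 50/115.49, offset 55.14.
AQI = 0 + 50/115.49·55.14 ≈ 23.87 ⇒ 24.
Shanghai: 122.16 lies in 115.50–194.23, so I_lo=51, I_hi=100, C_lo=115.50, C_hi=194.23.
(100−51)/(194.23−115.50) × (122.16−115.50) + 51 = 49/78.73 × 6.66 + 51 ≈ 55.15 → 55.
Mumbai: row 115.50–194.23 (AQI 51–100). (100−51)·(128.69−115.50)/(194.23−115.50) + 51 = 49·13.19/78.73 + 51 ≈ 59.21 → 59.
AQIs: Johannesburg=24, Shanghai=55, Mumbai=59. Sum = 24 + 55 + 59 = 138.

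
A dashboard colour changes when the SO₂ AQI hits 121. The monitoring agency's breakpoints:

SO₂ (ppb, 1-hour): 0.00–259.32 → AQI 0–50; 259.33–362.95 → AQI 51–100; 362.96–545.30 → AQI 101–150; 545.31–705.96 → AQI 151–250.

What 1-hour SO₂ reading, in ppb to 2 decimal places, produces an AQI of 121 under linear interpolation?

437.38

AQI 121 lies in the 101–150 band, which corresponds to 362.96–545.30 ppb.
C = 362.96 + (121−101)×(545.30−362.96)/(150−101) = 362.96 + 20×182.34/49 ≈ 437.3845 ppb → 437.38 ppb to 2 dp.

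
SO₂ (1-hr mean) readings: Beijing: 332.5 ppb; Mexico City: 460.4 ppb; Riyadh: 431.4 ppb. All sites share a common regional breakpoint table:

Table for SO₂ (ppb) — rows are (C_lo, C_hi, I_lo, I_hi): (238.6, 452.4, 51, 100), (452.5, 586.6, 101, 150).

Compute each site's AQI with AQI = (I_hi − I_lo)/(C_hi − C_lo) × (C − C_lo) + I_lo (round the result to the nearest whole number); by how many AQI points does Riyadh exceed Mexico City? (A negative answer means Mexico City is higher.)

-9

Beijing: 332.5 lies in 238.6–452.4, so I_lo=51, I_hi=100, C_lo=238.6, C_hi=452.4.
(100−51)/(452.4−238.6) × (332.5−238.6) + 51 = 49/213.8 × 93.9 + 51 ≈ 72.52 → 73.
Mexico City: 460.4 lies in 452.5–586.6, so I_lo=101, I_hi=150, C_lo=452.5, C_hi=586.6.
(150−101)/(586.6−452.5) × (460.4−452.5) + 101 = 49/134.1 × 7.9 + 101 ≈ 103.89 → 104.
Riyadh 431.4: bracket 238.6–452.4 → index 51–100; slope 49/213.8, offset 192.8.
AQI = 51 + 49/213.8·192.8 ≈ 95.19 ⇒ 95.
AQIs: Beijing=73, Mexico City=104, Riyadh=95. Riyadh (95) − Mexico City (104) = -9.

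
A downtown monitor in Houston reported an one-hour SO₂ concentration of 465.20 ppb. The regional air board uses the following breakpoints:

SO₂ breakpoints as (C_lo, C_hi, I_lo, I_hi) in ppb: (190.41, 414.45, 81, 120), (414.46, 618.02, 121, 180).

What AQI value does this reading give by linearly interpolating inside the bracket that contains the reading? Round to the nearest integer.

SO₂: 465.20 lies in 414.46–618.02, so I_lo=121, I_hi=180, C_lo=414.46, C_hi=618.02.
(180−121)/(618.02−414.46) × (465.20−414.46) + 121 = 59/203.56 × 50.74 + 121 ≈ 135.71 → 136.

136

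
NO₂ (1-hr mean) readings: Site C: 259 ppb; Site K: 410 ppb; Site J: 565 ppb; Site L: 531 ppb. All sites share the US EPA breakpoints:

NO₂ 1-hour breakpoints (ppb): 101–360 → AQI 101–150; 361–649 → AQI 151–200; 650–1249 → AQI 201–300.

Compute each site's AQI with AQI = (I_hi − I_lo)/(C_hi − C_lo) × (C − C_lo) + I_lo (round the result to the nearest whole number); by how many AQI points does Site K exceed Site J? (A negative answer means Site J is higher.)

-27

Site C 259: bracket 101–360 → index 101–150; slope 49/259, offset 158.
AQI = 101 + 49/259·158 ≈ 130.89 ⇒ 131.
Site K: 410 lies in 361–649, so I_lo=151, I_hi=200, C_lo=361, C_hi=649.
(200−151)/(649−361) × (410−361) + 151 = 49/288 × 49 + 151 ≈ 159.34 → 159.
Site J: row 361–649 (AQI 151–200). (200−151)·(565−361)/(649−361) + 151 = 49·204/288 + 151 ≈ 185.71 → 186.
Site L: 531 lies in 361–649, so I_lo=151, I_hi=200, C_lo=361, C_hi=649.
(200−151)/(649−361) × (531−361) + 151 = 49/288 × 170 + 151 ≈ 179.92 → 180.
AQIs: Site C=131, Site K=159, Site J=186, Site L=180. Site K (159) − Site J (186) = -27.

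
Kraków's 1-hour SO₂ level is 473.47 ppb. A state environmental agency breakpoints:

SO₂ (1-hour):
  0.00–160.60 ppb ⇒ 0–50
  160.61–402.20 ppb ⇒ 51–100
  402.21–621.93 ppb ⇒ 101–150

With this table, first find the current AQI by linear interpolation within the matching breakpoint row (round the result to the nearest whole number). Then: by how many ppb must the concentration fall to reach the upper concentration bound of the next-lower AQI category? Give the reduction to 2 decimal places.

SO₂ 473.47: bracket 402.21–621.93 → index 101–150; slope 49/219.72, offset 71.26.
AQI = 101 + 49/219.72·71.26 ≈ 116.89 ⇒ 117.
Current AQI 117 is in the Unhealthy for Sensitive Groups range (101–150). The next-lower category tops out at AQI 100, whose upper concentration bound is 402.20 ppb.
Reduction needed = 473.47 − 402.20 = 71.27 ppb.

71.27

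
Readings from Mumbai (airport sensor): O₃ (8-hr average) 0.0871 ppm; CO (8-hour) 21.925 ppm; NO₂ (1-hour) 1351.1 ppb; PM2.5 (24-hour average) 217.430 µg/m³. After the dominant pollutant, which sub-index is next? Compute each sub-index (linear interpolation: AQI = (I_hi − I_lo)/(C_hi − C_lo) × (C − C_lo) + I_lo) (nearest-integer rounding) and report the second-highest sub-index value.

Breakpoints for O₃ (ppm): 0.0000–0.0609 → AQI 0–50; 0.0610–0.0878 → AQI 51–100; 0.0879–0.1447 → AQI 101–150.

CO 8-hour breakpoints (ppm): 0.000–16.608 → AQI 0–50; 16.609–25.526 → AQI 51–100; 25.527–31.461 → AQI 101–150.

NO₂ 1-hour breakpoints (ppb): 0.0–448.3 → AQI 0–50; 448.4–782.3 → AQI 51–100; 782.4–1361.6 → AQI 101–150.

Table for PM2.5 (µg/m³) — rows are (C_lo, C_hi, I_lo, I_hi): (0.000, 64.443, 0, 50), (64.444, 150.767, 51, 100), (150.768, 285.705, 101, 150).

O₃: 0.0871 lies in 0.0610–0.0878, so I_lo=51, I_hi=100, C_lo=0.0610, C_hi=0.0878.
(100−51)/(0.0878−0.0610) × (0.0871−0.0610) + 51 = 49/0.0268 × 0.0261 + 51 ≈ 98.72 → 99.
CO: row 16.609–25.526 (AQI 51–100). (100−51)·(21.925−16.609)/(25.526−16.609) + 51 = 49·5.316/8.917 + 51 ≈ 80.21 → 80.
NO₂ 1351.1: bracket 782.4–1361.6 → index 101–150; slope 49/579.2, offset 568.7.
AQI = 101 + 49/579.2·568.7 ≈ 149.11 ⇒ 149.
PM2.5: 217.430 ∈ [150.768, 285.705] ↔ index [101, 150].
101 + (217.430−150.768)·(150−101)/(285.705−150.768) = 101 + 66.662·49/134.937 ≈ 125.21, so AQI = 125.
Sub-indices: O₃→99, CO→80, NO₂→149, PM2.5→125. Ranked high→low: 149, 125, 99, 80. Second-highest sub-index = 125.

125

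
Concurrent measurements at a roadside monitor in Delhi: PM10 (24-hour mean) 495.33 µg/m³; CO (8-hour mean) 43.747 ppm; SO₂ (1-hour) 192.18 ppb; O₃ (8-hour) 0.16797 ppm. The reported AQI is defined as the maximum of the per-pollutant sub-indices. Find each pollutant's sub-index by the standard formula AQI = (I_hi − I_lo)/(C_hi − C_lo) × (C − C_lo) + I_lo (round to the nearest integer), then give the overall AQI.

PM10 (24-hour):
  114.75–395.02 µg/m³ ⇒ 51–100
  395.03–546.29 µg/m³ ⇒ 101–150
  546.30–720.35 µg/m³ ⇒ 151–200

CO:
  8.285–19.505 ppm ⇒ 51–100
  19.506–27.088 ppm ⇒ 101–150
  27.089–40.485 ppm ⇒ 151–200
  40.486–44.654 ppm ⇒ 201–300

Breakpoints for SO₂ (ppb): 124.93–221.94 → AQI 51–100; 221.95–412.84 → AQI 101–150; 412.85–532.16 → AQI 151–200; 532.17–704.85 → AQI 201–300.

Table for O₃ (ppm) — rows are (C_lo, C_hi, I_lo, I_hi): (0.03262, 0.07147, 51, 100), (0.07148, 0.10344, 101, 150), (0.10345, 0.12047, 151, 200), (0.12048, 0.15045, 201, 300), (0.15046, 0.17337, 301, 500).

PM10: 495.33 ∈ [395.03, 546.29] ↔ index [101, 150].
101 + (495.33−395.03)·(150−101)/(546.29−395.03) = 101 + 100.30·49/151.26 ≈ 133.49, so AQI = 133.
CO: 43.747 lies in 40.486–44.654, so I_lo=201, I_hi=300, C_lo=40.486, C_hi=44.654.
(300−201)/(44.654−40.486) × (43.747−40.486) + 201 = 99/4.168 × 3.261 + 201 ≈ 278.46 → 278.
SO₂: 192.18 ∈ [124.93, 221.94] ↔ index [51, 100].
51 + (192.18−124.93)·(100−51)/(221.94−124.93) = 51 + 67.25·49/97.01 ≈ 84.97, so AQI = 85.
O₃: row 0.15046–0.17337 (AQI 301–500). (500−301)·(0.16797−0.15046)/(0.17337−0.15046) + 301 = 199·0.01751/0.02291 + 301 ≈ 453.09 → 453.
Sub-indices: PM10→133, CO→278, SO₂→85, O₃→453. Overall AQI = max = 453; dominant pollutant is O₃.

453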